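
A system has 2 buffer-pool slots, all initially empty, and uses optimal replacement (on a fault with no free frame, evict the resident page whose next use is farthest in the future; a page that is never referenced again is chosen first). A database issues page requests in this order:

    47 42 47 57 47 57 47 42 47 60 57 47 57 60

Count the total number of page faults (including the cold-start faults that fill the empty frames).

7

47: miss, frames {47}
42: miss, frames {47,42}
47: hit
57: miss, evict 42, frames {47,57}
47: hit
57: hit
47: hit
42: miss, evict 57, frames {47,42}
47: hit
60: miss, evict 42, frames {47,60}
57: miss, evict 60, frames {47,57}
47: hit
57: hit
60: miss, evict 57, frames {47,60}
Page faults: 7.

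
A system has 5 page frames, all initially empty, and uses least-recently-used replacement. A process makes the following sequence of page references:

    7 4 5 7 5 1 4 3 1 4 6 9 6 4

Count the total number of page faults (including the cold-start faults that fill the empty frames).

7 -> miss, frames {7}
4 -> miss, frames {7,4}
5 -> miss, frames {7,4,5}
7 -> hit
5 -> hit
1 -> miss, frames {4,7,5,1}
4 -> hit
3 -> miss, frames {7,5,1,4,3}
1 -> hit
4 -> hit
6 -> miss, evict 7, frames {5,3,1,4,6}
9 -> miss, evict 5, frames {3,1,4,6,9}
6 -> hit
4 -> hit
Page faults: 7.

7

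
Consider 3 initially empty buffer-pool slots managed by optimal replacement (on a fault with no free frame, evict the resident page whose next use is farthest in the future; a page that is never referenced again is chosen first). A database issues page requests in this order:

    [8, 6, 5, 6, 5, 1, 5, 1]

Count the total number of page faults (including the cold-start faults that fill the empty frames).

4

8 → fault, frames (8)
6 → fault, frames (8 6)
5 → fault, frames (8 6 5)
6 → hit
5 → hit
1 → fault, evict 6, frames (8 5 1)
5 → hit
1 → hit
Page faults: 4.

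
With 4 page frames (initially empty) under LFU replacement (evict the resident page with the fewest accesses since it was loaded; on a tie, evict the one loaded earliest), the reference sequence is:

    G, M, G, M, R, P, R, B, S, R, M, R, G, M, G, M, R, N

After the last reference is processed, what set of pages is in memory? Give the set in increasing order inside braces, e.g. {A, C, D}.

{G, M, N, R}

G: miss, frames {G}
M: miss, frames {G,M}
G: hit
M: hit
R: miss, frames {G,M,R}
P: miss, frames {G,M,R,P}
R: hit
B: miss, evict P, frames {G,M,R,B}
S: miss, evict B, frames {G,M,R,S}
R: hit
M: hit
R: hit
G: hit
M: hit
G: hit
M: hit
R: hit
N: miss, evict S, frames {G,M,R,N}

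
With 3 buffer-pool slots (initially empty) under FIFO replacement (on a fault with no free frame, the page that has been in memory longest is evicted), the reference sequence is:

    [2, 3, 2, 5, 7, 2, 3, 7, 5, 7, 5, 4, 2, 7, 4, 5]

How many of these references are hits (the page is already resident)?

2 → fault, frames (2)
3 → fault, frames (2 3)
2 → hit
5 → fault, frames (2 3 5)
7 → fault, evict 2, frames (3 5 7)
2 → fault, evict 3, frames (5 7 2)
3 → fault, evict 5, frames (7 2 3)
7 → hit
5 → fault, evict 7, frames (2 3 5)
7 → fault, evict 2, frames (3 5 7)
5 → hit
4 → fault, evict 3, frames (5 7 4)
2 → fault, evict 5, frames (7 4 2)
7 → hit
4 → hit
5 → fault, evict 7, frames (4 2 5)
Hits: 5.

5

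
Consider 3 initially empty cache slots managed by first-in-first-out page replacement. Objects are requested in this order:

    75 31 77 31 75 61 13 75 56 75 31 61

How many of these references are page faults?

75 → fault, frames [75]
31 → fault, frames [75, 31]
77 → fault, frames [75, 31, 77]
31 → hit
75 → hit
61 → fault, evict 75, frames [31, 77, 61]
13 → fault, evict 31, frames [77, 61, 13]
75 → fault, evict 77, frames [61, 13, 75]
56 → fault, evict 61, frames [13, 75, 56]
75 → hit
31 → fault, evict 13, frames [75, 56, 31]
61 → fault, evict 75, frames [56, 31, 61]
Page faults: 9.

9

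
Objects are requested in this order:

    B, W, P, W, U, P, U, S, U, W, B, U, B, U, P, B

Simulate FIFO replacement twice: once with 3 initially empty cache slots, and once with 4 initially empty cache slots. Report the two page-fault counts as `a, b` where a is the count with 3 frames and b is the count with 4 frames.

9, 6

3 frames: F F F . F . . F . F F F . . F . → 9 faults.
4 frames: F F F . F . . F . . F . . . . . → 6 faults.
6 < 9: adding a frame reduced faults, as is typical.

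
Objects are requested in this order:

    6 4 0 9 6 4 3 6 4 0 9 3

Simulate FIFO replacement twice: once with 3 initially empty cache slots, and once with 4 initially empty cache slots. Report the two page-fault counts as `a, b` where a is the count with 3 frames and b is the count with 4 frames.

9, 10

3 frames: F F F F F F F . . F F . → 9 faults.
4 frames: F F F F . . F F F F F F → 10 faults.
10 > 9: adding a frame increased faults — Belady's anomaly.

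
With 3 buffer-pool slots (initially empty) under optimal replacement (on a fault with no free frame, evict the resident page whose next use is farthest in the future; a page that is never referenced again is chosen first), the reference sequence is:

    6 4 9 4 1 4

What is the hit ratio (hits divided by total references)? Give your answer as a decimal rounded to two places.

6 → fault, frames [6]
4 → fault, frames [6, 4]
9 → fault, frames [6, 4, 9]
4 → hit
1 → fault, evict 9, frames [6, 4, 1]
4 → hit
Hits: 2 of 6 references → 2/6 = 0.3333.

0.33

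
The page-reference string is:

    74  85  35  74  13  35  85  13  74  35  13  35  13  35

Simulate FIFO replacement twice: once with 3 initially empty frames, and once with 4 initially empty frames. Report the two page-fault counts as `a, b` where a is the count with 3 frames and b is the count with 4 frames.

5, 4

3 frames: F F F . F . . . F . . . . . → 5 faults.
4 frames: F F F . F . . . . . . . . . → 4 faults.
4 < 5: adding a frame reduced faults, as is typical.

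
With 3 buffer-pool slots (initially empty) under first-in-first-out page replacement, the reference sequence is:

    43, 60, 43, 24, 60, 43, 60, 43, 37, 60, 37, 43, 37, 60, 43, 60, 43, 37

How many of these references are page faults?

6

43 -> fault, frames (43)
60 -> fault, frames (43 60)
43 -> hit
24 -> fault, frames (43 60 24)
60 -> hit
43 -> hit
60 -> hit
43 -> hit
37 -> fault, evict 43, frames (60 24 37)
60 -> hit
37 -> hit
43 -> fault, evict 60, frames (24 37 43)
37 -> hit
60 -> fault, evict 24, frames (37 43 60)
43 -> hit
60 -> hit
43 -> hit
37 -> hit
Page faults: 6.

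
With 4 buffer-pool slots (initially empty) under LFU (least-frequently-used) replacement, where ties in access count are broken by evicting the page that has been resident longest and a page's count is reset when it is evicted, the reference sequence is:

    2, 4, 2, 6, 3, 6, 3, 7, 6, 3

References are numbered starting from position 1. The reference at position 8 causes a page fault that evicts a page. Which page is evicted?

pos 1: 2: fault, frames (2)
pos 2: 4: fault, frames (2 4)
pos 3: 2: hit
pos 4: 6: fault, frames (2 4 6)
pos 5: 3: fault, frames (2 4 6 3)
pos 6: 6: hit
pos 7: 3: hit
pos 8: 7: fault, evict 4, frames (2 6 3 7)
At position 8, page 4 is evicted.

4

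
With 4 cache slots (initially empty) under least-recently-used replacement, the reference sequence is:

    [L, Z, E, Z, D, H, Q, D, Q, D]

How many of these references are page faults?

6

L → fault, frames (L)
Z → fault, frames (L Z)
E → fault, frames (L Z E)
Z → hit
D → fault, frames (L E Z D)
H → fault, evict L, frames (E Z D H)
Q → fault, evict E, frames (Z D H Q)
D → hit
Q → hit
D → hit
Page faults: 6.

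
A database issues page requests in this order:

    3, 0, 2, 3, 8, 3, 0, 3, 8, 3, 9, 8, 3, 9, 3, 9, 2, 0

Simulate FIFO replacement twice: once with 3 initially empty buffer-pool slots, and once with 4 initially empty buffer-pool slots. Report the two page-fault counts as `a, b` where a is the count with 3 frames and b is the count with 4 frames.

3 frames: F F F . F F F . . . F F F . . . F F → 11 faults.
4 frames: F F F . F . . . . . F . F . . . . F → 7 faults.
7 < 11: adding a frame reduced faults, as is typical.

11, 7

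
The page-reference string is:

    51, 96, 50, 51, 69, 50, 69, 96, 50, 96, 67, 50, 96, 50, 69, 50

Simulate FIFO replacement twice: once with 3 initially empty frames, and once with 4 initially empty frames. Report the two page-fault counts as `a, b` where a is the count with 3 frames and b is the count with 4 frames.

8, 5

3 frames: F F F . F . . . . . F . F F F . → 8 faults.
4 frames: F F F . F . . . . . F . . . . . → 5 faults.
5 < 8: adding a frame reduced faults, as is typical.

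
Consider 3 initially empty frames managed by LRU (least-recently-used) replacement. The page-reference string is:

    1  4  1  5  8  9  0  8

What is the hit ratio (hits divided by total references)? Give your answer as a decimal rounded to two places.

0.25

1 → fault, frames {1}
4 → fault, frames {1,4}
1 → hit
5 → fault, frames {4,1,5}
8 → fault, evict 4, frames {1,5,8}
9 → fault, evict 1, frames {5,8,9}
0 → fault, evict 5, frames {8,9,0}
8 → hit
Hits: 2 of 8 references → 2/8 = 0.2500.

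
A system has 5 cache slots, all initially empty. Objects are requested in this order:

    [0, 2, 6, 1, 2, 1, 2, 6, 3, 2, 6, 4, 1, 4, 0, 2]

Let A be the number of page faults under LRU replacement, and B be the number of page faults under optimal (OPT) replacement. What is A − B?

Under LRU: F F F F . . . . F . . F . . F . → 7 faults.
Under OPT: F F F F . . . . F . . F . . . . → 6 faults.
A − B = 7 − 6 = 1.

1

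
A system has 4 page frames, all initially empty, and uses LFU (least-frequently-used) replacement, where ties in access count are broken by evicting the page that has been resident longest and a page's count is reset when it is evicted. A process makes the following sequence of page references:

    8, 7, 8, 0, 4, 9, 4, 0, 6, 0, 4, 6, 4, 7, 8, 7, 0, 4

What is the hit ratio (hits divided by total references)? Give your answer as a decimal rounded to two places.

0.50

8: miss, frames {8}
7: miss, frames {8,7}
8: hit
0: miss, frames {8,7,0}
4: miss, frames {8,7,0,4}
9: miss, evict 7, frames {8,0,4,9}
4: hit
0: hit
6: miss, evict 9, frames {8,0,4,6}
0: hit
4: hit
6: hit
4: hit
7: miss, evict 8, frames {0,4,6,7}
8: miss, evict 7, frames {0,4,6,8}
7: miss, evict 8, frames {0,4,6,7}
0: hit
4: hit
Hits: 9 of 18 references → 9/18 = 0.5000.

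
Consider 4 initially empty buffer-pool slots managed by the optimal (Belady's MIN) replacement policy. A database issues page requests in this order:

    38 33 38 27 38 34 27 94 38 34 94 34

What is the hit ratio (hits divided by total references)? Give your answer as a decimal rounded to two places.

0.58

38 → miss, frames (38)
33 → miss, frames (38 33)
38 → hit
27 → miss, frames (38 33 27)
38 → hit
34 → miss, frames (38 33 27 34)
27 → hit
94 → miss, evict 27, frames (38 33 34 94)
38 → hit
34 → hit
94 → hit
34 → hit
Hits: 7 of 12 references → 7/12 = 0.5833.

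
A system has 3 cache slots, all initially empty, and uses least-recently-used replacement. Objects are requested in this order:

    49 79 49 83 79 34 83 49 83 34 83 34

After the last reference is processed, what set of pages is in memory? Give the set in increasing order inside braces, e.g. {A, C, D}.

{34, 49, 83}

49 -> miss, frames {49}
79 -> miss, frames {49,79}
49 -> hit
83 -> miss, frames {79,49,83}
79 -> hit
34 -> miss, evict 49, frames {83,79,34}
83 -> hit
49 -> miss, evict 79, frames {34,83,49}
83 -> hit
34 -> hit
83 -> hit
34 -> hit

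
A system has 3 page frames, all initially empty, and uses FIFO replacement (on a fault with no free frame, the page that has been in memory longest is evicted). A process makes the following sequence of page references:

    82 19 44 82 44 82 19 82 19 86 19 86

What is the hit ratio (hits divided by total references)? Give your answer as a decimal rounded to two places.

0.67

82: fault, frames [82]
19: fault, frames [82, 19]
44: fault, frames [82, 19, 44]
82: hit
44: hit
82: hit
19: hit
82: hit
19: hit
86: fault, evict 82, frames [19, 44, 86]
19: hit
86: hit
Hits: 8 of 12 references → 8/12 = 0.6667.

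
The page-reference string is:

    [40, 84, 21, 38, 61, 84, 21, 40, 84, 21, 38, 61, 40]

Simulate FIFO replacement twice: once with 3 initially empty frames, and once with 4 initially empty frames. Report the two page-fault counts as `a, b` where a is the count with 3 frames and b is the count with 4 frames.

10, 11

3 frames: F F F F F F F F . . F F . → 10 faults.
4 frames: F F F F F . . F F F F F F → 11 faults.
11 > 10: adding a frame increased faults — Belady's anomaly.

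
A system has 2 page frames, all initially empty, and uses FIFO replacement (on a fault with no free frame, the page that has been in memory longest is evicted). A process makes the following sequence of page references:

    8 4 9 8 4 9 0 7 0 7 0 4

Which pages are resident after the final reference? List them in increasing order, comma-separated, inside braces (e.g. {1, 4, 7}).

{4, 7}

8: fault, frames {8}
4: fault, frames {8,4}
9: fault, evict 8, frames {4,9}
8: fault, evict 4, frames {9,8}
4: fault, evict 9, frames {8,4}
9: fault, evict 8, frames {4,9}
0: fault, evict 4, frames {9,0}
7: fault, evict 9, frames {0,7}
0: hit
7: hit
0: hit
4: fault, evict 0, frames {7,4}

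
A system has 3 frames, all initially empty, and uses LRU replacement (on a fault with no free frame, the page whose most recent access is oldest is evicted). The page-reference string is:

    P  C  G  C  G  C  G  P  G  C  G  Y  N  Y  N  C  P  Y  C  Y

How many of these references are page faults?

8

P: miss, frames (P)
C: miss, frames (P C)
G: miss, frames (P C G)
C: hit
G: hit
C: hit
G: hit
P: hit
G: hit
C: hit
G: hit
Y: miss, evict P, frames (C G Y)
N: miss, evict C, frames (G Y N)
Y: hit
N: hit
C: miss, evict G, frames (Y N C)
P: miss, evict Y, frames (N C P)
Y: miss, evict N, frames (C P Y)
C: hit
Y: hit
Page faults: 8.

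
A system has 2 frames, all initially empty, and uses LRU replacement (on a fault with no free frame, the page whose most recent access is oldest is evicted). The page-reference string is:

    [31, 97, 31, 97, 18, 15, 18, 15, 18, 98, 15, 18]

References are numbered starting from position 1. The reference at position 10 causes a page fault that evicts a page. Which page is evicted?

15

pos 1: 31 → miss, frames [31]
pos 2: 97 → miss, frames [31, 97]
pos 3: 31 → hit
pos 4: 97 → hit
pos 5: 18 → miss, evict 31, frames [97, 18]
pos 6: 15 → miss, evict 97, frames [18, 15]
pos 7: 18 → hit
pos 8: 15 → hit
pos 9: 18 → hit
pos 10: 98 → miss, evict 15, frames [18, 98]
At position 10, page 15 is evicted.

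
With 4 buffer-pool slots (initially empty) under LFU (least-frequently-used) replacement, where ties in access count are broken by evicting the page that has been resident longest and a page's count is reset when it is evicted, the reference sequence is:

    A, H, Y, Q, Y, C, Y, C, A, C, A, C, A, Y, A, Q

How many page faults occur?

A → miss, frames (A)
H → miss, frames (A H)
Y → miss, frames (A H Y)
Q → miss, frames (A H Y Q)
Y → hit
C → miss, evict A, frames (H Y Q C)
Y → hit
C → hit
A → miss, evict H, frames (Y Q C A)
C → hit
A → hit
C → hit
A → hit
Y → hit
A → hit
Q → hit
Page faults: 6.

6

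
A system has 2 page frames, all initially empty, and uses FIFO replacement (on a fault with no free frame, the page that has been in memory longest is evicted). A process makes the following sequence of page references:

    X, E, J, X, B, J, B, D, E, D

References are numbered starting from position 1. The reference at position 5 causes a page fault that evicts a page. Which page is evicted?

J

pos 1: X -> miss, frames (X)
pos 2: E -> miss, frames (X E)
pos 3: J -> miss, evict X, frames (E J)
pos 4: X -> miss, evict E, frames (J X)
pos 5: B -> miss, evict J, frames (X B)
At position 5, page J is evicted.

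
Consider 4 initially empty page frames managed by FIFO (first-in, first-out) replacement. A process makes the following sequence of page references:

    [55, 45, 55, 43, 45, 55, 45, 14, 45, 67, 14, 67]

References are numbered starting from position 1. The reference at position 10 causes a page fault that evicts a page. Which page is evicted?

55

pos 1: 55 → fault, frames {55}
pos 2: 45 → fault, frames {55,45}
pos 3: 55 → hit
pos 4: 43 → fault, frames {55,45,43}
pos 5: 45 → hit
pos 6: 55 → hit
pos 7: 45 → hit
pos 8: 14 → fault, frames {55,45,43,14}
pos 9: 45 → hit
pos 10: 67 → fault, evict 55, frames {45,43,14,67}
At position 10, page 55 is evicted.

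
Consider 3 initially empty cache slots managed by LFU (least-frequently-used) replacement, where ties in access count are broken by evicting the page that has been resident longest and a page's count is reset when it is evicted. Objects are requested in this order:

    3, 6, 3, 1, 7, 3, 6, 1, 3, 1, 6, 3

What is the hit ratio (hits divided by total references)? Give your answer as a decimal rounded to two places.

0.50

3 -> miss, frames {3}
6 -> miss, frames {3,6}
3 -> hit
1 -> miss, frames {3,6,1}
7 -> miss, evict 6, frames {3,1,7}
3 -> hit
6 -> miss, evict 1, frames {3,7,6}
1 -> miss, evict 7, frames {3,6,1}
3 -> hit
1 -> hit
6 -> hit
3 -> hit
Hits: 6 of 12 references → 6/12 = 0.5000.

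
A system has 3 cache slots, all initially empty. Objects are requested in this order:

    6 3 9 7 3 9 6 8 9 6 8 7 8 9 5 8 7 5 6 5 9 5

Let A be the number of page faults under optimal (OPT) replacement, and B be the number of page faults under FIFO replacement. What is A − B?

Under OPT: F F F F . . F F . . . F . . F . . . F . F . → 10 faults.
Under FIFO: F F F F . . F F F . . F . . F F . . F . F F → 13 faults.
A − B = 10 − 13 = -3.

-3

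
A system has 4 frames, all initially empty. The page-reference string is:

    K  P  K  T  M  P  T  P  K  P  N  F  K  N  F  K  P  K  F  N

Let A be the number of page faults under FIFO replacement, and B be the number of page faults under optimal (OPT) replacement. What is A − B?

Under FIFO: F F . F F . . . . . F F F . . . F . . . → 8 faults.
Under OPT: F F . F F . . . . . F F . . . . . . . . → 6 faults.
A − B = 8 − 6 = 2.

2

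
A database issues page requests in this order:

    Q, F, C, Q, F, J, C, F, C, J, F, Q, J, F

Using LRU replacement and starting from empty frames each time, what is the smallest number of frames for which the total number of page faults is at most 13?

2

f=1: 14 faults
f=2: 13 faults
f=3: 6 faults
f=4: 4 faults
Smallest f with faults ≤ 13 is 2.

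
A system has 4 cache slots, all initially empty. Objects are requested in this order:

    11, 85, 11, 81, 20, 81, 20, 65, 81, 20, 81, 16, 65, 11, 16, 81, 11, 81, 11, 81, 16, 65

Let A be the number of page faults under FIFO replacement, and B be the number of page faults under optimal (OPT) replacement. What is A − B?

2

Under FIFO: F F . F F . . F . . . F . F . F . . . . . . → 8 faults.
Under OPT: F F . F F . . F . . . F . . . . . . . . . . → 6 faults.
A − B = 8 − 6 = 2.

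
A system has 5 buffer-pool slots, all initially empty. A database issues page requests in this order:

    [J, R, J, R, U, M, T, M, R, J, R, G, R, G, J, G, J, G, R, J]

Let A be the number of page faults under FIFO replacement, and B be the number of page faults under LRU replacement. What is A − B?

2

Under FIFO: F F . . F F F . . . . F . . F . . . F . → 8 faults.
Under LRU: F F . . F F F . . . . F . . . . . . . . → 6 faults.
A − B = 8 − 6 = 2.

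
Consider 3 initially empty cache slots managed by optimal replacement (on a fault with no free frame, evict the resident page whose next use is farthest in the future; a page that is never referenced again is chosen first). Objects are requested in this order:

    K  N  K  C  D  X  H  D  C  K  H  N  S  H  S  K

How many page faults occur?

9

K -> fault, frames [K]
N -> fault, frames [K, N]
K -> hit
C -> fault, frames [K, N, C]
D -> fault, evict N, frames [K, C, D]
X -> fault, evict K, frames [C, D, X]
H -> fault, evict X, frames [C, D, H]
D -> hit
C -> hit
K -> fault, evict D, frames [C, H, K]
H -> hit
N -> fault, evict C, frames [H, K, N]
S -> fault, evict N, frames [H, K, S]
H -> hit
S -> hit
K -> hit
Page faults: 9.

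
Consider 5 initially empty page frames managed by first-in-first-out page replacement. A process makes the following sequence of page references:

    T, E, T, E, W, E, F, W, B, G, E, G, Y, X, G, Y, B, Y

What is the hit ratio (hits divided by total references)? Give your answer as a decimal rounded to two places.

T → fault, frames {T}
E → fault, frames {T,E}
T → hit
E → hit
W → fault, frames {T,E,W}
E → hit
F → fault, frames {T,E,W,F}
W → hit
B → fault, frames {T,E,W,F,B}
G → fault, evict T, frames {E,W,F,B,G}
E → hit
G → hit
Y → fault, evict E, frames {W,F,B,G,Y}
X → fault, evict W, frames {F,B,G,Y,X}
G → hit
Y → hit
B → hit
Y → hit
Hits: 10 of 18 references → 10/18 = 0.5556.

0.56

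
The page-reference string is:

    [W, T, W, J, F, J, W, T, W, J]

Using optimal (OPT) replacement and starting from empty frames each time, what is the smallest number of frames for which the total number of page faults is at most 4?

f=1: 10 faults
f=2: 7 faults
f=3: 5 faults
f=4: 4 faults
Smallest f with faults ≤ 4 is 4.

4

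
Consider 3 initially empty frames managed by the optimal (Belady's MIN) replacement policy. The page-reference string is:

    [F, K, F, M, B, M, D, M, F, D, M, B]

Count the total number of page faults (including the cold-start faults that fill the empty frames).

6

F: miss, frames [F]
K: miss, frames [F, K]
F: hit
M: miss, frames [F, K, M]
B: miss, evict K, frames [F, M, B]
M: hit
D: miss, evict B, frames [F, M, D]
M: hit
F: hit
D: hit
M: hit
B: miss, evict D, frames [F, M, B]
Page faults: 6.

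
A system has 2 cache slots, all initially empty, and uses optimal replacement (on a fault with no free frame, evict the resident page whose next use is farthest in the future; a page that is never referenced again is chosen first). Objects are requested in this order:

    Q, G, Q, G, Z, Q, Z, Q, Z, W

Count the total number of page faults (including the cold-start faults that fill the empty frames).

Q → fault, frames [Q]
G → fault, frames [Q, G]
Q → hit
G → hit
Z → fault, evict G, frames [Q, Z]
Q → hit
Z → hit
Q → hit
Z → hit
W → fault, evict Z, frames [Q, W]
Page faults: 4.

4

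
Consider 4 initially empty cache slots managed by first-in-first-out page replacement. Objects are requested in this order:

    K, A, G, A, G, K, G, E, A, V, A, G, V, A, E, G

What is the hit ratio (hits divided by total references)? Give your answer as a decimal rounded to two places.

0.69

K: fault, frames [K]
A: fault, frames [K, A]
G: fault, frames [K, A, G]
A: hit
G: hit
K: hit
G: hit
E: fault, frames [K, A, G, E]
A: hit
V: fault, evict K, frames [A, G, E, V]
A: hit
G: hit
V: hit
A: hit
E: hit
G: hit
Hits: 11 of 16 references → 11/16 = 0.6875.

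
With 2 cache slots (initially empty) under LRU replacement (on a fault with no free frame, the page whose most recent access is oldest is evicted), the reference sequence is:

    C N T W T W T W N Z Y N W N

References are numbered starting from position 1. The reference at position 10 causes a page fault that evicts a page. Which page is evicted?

W

pos 1: C -> miss, frames [C]
pos 2: N -> miss, frames [C, N]
pos 3: T -> miss, evict C, frames [N, T]
pos 4: W -> miss, evict N, frames [T, W]
pos 5: T -> hit
pos 6: W -> hit
pos 7: T -> hit
pos 8: W -> hit
pos 9: N -> miss, evict T, frames [W, N]
pos 10: Z -> miss, evict W, frames [N, Z]
At position 10, page W is evicted.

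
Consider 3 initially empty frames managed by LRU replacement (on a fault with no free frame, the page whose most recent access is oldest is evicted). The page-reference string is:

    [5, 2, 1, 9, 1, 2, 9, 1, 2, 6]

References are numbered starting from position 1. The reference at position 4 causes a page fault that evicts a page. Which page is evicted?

5

pos 1: 5 -> miss, frames [5]
pos 2: 2 -> miss, frames [5, 2]
pos 3: 1 -> miss, frames [5, 2, 1]
pos 4: 9 -> miss, evict 5, frames [2, 1, 9]
At position 4, page 5 is evicted.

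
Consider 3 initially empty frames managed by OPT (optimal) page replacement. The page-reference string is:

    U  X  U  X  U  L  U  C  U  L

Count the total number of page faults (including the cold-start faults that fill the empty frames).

U -> fault, frames [U]
X -> fault, frames [U, X]
U -> hit
X -> hit
U -> hit
L -> fault, frames [U, X, L]
U -> hit
C -> fault, evict X, frames [U, L, C]
U -> hit
L -> hit
Page faults: 4.

4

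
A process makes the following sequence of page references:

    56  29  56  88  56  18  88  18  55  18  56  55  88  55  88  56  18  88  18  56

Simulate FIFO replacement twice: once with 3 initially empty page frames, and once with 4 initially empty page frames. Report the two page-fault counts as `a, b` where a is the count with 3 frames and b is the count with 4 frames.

3 frames: F F . F . F . . F . F . F . . . F . . . → 8 faults.
4 frames: F F . F . F . . F . F . . . . . . . . . → 6 faults.
6 < 8: adding a frame reduced faults, as is typical.

8, 6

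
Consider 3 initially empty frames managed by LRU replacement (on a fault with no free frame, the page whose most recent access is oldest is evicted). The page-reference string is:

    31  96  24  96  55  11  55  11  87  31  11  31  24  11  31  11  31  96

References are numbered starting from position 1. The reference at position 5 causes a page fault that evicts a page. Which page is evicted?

pos 1: 31: miss, frames (31)
pos 2: 96: miss, frames (31 96)
pos 3: 24: miss, frames (31 96 24)
pos 4: 96: hit
pos 5: 55: miss, evict 31, frames (24 96 55)
At position 5, page 31 is evicted.

31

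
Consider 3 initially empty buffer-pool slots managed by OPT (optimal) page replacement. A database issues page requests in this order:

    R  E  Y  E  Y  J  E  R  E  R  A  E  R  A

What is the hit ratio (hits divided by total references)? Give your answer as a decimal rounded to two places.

R: miss, frames (R)
E: miss, frames (R E)
Y: miss, frames (R E Y)
E: hit
Y: hit
J: miss, evict Y, frames (R E J)
E: hit
R: hit
E: hit
R: hit
A: miss, evict J, frames (R E A)
E: hit
R: hit
A: hit
Hits: 9 of 14 references → 9/14 = 0.6429.

0.64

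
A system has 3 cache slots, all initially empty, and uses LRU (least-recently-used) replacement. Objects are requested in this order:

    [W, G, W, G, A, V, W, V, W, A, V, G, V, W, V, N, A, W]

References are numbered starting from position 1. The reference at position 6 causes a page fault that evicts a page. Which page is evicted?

W

pos 1: W -> miss, frames [W]
pos 2: G -> miss, frames [W, G]
pos 3: W -> hit
pos 4: G -> hit
pos 5: A -> miss, frames [W, G, A]
pos 6: V -> miss, evict W, frames [G, A, V]
At position 6, page W is evicted.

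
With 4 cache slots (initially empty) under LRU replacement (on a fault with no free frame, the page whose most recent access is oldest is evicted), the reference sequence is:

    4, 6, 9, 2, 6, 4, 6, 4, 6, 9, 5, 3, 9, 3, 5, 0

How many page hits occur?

4 -> miss, frames (4)
6 -> miss, frames (4 6)
9 -> miss, frames (4 6 9)
2 -> miss, frames (4 6 9 2)
6 -> hit
4 -> hit
6 -> hit
4 -> hit
6 -> hit
9 -> hit
5 -> miss, evict 2, frames (4 6 9 5)
3 -> miss, evict 4, frames (6 9 5 3)
9 -> hit
3 -> hit
5 -> hit
0 -> miss, evict 6, frames (9 3 5 0)
Hits: 9.

9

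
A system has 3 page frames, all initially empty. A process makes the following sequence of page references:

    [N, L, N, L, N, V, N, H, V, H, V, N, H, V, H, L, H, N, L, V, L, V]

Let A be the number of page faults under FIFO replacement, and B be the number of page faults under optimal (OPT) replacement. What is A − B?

1

Under FIFO: F F . . . F . F . . . F . . . F . . . F . . → 7 faults.
Under OPT: F F . . . F . F . . . . . . . F . . . F . . → 6 faults.
A − B = 7 − 6 = 1.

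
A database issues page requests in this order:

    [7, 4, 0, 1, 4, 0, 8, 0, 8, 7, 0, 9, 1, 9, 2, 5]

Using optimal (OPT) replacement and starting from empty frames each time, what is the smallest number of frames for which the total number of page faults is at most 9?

3

f=1: 16 faults
f=2: 11 faults
f=3: 9 faults
f=4: 8 faults
f=5: 8 faults
f=6: 8 faults
f=7: 8 faults
f=8: 8 faults
Smallest f with faults ≤ 9 is 3.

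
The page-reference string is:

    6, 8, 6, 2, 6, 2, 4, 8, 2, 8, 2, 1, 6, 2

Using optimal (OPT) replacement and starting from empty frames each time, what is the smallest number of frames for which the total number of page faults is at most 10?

2

f=1: 14 faults
f=2: 7 faults
f=3: 6 faults
f=4: 5 faults
f=5: 5 faults
Smallest f with faults ≤ 10 is 2.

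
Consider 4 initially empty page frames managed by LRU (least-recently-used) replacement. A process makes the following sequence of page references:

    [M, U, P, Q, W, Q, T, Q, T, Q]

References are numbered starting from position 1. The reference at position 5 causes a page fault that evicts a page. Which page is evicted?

pos 1: M: fault, frames (M)
pos 2: U: fault, frames (M U)
pos 3: P: fault, frames (M U P)
pos 4: Q: fault, frames (M U P Q)
pos 5: W: fault, evict M, frames (U P Q W)
At position 5, page M is evicted.

M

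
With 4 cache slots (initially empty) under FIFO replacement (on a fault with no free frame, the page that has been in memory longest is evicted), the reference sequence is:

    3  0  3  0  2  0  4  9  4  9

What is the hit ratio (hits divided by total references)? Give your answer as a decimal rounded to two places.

3 → miss, frames {3}
0 → miss, frames {3,0}
3 → hit
0 → hit
2 → miss, frames {3,0,2}
0 → hit
4 → miss, frames {3,0,2,4}
9 → miss, evict 3, frames {0,2,4,9}
4 → hit
9 → hit
Hits: 5 of 10 references → 5/10 = 0.5000.

0.50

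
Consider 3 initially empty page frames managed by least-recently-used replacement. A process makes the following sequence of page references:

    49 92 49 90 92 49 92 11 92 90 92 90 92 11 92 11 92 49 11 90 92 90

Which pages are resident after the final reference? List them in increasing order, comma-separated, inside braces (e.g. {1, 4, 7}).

{11, 90, 92}

49 -> fault, frames {49}
92 -> fault, frames {49,92}
49 -> hit
90 -> fault, frames {92,49,90}
92 -> hit
49 -> hit
92 -> hit
11 -> fault, evict 90, frames {49,92,11}
92 -> hit
90 -> fault, evict 49, frames {11,92,90}
92 -> hit
90 -> hit
92 -> hit
11 -> hit
92 -> hit
11 -> hit
92 -> hit
49 -> fault, evict 90, frames {11,92,49}
11 -> hit
90 -> fault, evict 92, frames {49,11,90}
92 -> fault, evict 49, frames {11,90,92}
90 -> hit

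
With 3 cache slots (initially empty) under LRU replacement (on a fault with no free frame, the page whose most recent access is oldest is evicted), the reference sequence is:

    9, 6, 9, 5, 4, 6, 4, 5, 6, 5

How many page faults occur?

9 → miss, frames {9}
6 → miss, frames {9,6}
9 → hit
5 → miss, frames {6,9,5}
4 → miss, evict 6, frames {9,5,4}
6 → miss, evict 9, frames {5,4,6}
4 → hit
5 → hit
6 → hit
5 → hit
Page faults: 5.

5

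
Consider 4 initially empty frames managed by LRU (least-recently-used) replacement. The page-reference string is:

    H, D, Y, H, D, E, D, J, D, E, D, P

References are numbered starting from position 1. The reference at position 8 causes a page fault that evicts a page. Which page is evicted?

Y

pos 1: H: miss, frames {H}
pos 2: D: miss, frames {H,D}
pos 3: Y: miss, frames {H,D,Y}
pos 4: H: hit
pos 5: D: hit
pos 6: E: miss, frames {Y,H,D,E}
pos 7: D: hit
pos 8: J: miss, evict Y, frames {H,E,D,J}
At position 8, page Y is evicted.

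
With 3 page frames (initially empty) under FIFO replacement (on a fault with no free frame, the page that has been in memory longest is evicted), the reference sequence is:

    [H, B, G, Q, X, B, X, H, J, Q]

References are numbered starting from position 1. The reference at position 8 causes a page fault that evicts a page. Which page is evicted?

pos 1: H: miss, frames [H]
pos 2: B: miss, frames [H, B]
pos 3: G: miss, frames [H, B, G]
pos 4: Q: miss, evict H, frames [B, G, Q]
pos 5: X: miss, evict B, frames [G, Q, X]
pos 6: B: miss, evict G, frames [Q, X, B]
pos 7: X: hit
pos 8: H: miss, evict Q, frames [X, B, H]
At position 8, page Q is evicted.

Q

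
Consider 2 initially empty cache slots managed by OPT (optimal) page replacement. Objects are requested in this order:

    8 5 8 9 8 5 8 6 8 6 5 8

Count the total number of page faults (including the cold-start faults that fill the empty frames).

6

8 → miss, frames {8}
5 → miss, frames {8,5}
8 → hit
9 → miss, evict 5, frames {8,9}
8 → hit
5 → miss, evict 9, frames {8,5}
8 → hit
6 → miss, evict 5, frames {8,6}
8 → hit
6 → hit
5 → miss, evict 6, frames {8,5}
8 → hit
Page faults: 6.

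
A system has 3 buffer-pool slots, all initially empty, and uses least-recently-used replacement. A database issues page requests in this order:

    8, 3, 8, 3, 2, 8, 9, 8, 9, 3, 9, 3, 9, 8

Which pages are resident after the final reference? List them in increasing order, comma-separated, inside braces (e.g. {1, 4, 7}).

8: miss, frames (8)
3: miss, frames (8 3)
8: hit
3: hit
2: miss, frames (8 3 2)
8: hit
9: miss, evict 3, frames (2 8 9)
8: hit
9: hit
3: miss, evict 2, frames (8 9 3)
9: hit
3: hit
9: hit
8: hit

{3, 8, 9}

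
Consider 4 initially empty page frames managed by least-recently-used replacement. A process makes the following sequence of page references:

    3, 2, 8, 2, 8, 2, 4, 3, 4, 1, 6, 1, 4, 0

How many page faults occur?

3 -> miss, frames [3]
2 -> miss, frames [3, 2]
8 -> miss, frames [3, 2, 8]
2 -> hit
8 -> hit
2 -> hit
4 -> miss, frames [3, 8, 2, 4]
3 -> hit
4 -> hit
1 -> miss, evict 8, frames [2, 3, 4, 1]
6 -> miss, evict 2, frames [3, 4, 1, 6]
1 -> hit
4 -> hit
0 -> miss, evict 3, frames [6, 1, 4, 0]
Page faults: 7.

7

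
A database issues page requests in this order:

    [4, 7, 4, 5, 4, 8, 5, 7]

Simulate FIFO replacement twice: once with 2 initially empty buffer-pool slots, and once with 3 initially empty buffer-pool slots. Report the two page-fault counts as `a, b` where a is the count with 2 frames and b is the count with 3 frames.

2 frames: F F . F F F F F → 7 faults.
3 frames: F F . F . F . . → 4 faults.
4 < 7: adding a frame reduced faults, as is typical.

7, 4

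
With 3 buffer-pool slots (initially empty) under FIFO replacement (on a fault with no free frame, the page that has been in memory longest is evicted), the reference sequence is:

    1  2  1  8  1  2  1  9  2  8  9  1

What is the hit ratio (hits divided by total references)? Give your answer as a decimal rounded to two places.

1 → miss, frames (1)
2 → miss, frames (1 2)
1 → hit
8 → miss, frames (1 2 8)
1 → hit
2 → hit
1 → hit
9 → miss, evict 1, frames (2 8 9)
2 → hit
8 → hit
9 → hit
1 → miss, evict 2, frames (8 9 1)
Hits: 7 of 12 references → 7/12 = 0.5833.

0.58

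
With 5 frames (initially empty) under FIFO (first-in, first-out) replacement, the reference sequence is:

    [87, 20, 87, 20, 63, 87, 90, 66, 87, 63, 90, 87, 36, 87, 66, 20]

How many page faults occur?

8

87: miss, frames [87]
20: miss, frames [87, 20]
87: hit
20: hit
63: miss, frames [87, 20, 63]
87: hit
90: miss, frames [87, 20, 63, 90]
66: miss, frames [87, 20, 63, 90, 66]
87: hit
63: hit
90: hit
87: hit
36: miss, evict 87, frames [20, 63, 90, 66, 36]
87: miss, evict 20, frames [63, 90, 66, 36, 87]
66: hit
20: miss, evict 63, frames [90, 66, 36, 87, 20]
Page faults: 8.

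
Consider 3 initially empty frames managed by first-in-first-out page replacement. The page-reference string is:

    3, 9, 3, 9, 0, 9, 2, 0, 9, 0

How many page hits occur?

6

3: fault, frames {3}
9: fault, frames {3,9}
3: hit
9: hit
0: fault, frames {3,9,0}
9: hit
2: fault, evict 3, frames {9,0,2}
0: hit
9: hit
0: hit
Hits: 6.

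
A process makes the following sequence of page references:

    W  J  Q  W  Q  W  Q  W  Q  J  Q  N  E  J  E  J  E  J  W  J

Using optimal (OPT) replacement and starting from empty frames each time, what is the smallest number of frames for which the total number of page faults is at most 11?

f=1: 20 faults
f=2: 7 faults
f=3: 5 faults
f=4: 5 faults
f=5: 5 faults
Smallest f with faults ≤ 11 is 2.

2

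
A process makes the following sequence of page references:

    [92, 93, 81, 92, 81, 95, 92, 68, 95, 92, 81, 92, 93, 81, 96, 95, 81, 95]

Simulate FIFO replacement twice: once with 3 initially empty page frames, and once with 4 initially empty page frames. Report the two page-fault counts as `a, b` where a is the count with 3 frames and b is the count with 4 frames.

3 frames: F F F . . F F F . . F . F . F F F . → 11 faults.
4 frames: F F F . . F . F . F . . F F F F . . → 10 faults.
10 < 11: adding a frame reduced faults, as is typical.

11, 10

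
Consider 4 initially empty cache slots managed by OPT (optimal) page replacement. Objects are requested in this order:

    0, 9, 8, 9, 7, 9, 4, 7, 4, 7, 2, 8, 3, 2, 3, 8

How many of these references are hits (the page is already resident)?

9

0 → miss, frames [0]
9 → miss, frames [0, 9]
8 → miss, frames [0, 9, 8]
9 → hit
7 → miss, frames [0, 9, 8, 7]
9 → hit
4 → miss, evict 9, frames [0, 8, 7, 4]
7 → hit
4 → hit
7 → hit
2 → miss, evict 4, frames [0, 8, 7, 2]
8 → hit
3 → miss, evict 7, frames [0, 8, 2, 3]
2 → hit
3 → hit
8 → hit
Hits: 9.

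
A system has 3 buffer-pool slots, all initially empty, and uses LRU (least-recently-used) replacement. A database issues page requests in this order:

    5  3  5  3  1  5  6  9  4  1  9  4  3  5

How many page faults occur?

5 → fault, frames {5}
3 → fault, frames {5,3}
5 → hit
3 → hit
1 → fault, frames {5,3,1}
5 → hit
6 → fault, evict 3, frames {1,5,6}
9 → fault, evict 1, frames {5,6,9}
4 → fault, evict 5, frames {6,9,4}
1 → fault, evict 6, frames {9,4,1}
9 → hit
4 → hit
3 → fault, evict 1, frames {9,4,3}
5 → fault, evict 9, frames {4,3,5}
Page faults: 9.

9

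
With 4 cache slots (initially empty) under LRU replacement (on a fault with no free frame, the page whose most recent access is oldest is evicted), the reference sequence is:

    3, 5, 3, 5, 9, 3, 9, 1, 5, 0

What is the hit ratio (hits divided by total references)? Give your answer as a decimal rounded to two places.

0.50

3 → miss, frames (3)
5 → miss, frames (3 5)
3 → hit
5 → hit
9 → miss, frames (3 5 9)
3 → hit
9 → hit
1 → miss, frames (5 3 9 1)
5 → hit
0 → miss, evict 3, frames (9 1 5 0)
Hits: 5 of 10 references → 5/10 = 0.5000.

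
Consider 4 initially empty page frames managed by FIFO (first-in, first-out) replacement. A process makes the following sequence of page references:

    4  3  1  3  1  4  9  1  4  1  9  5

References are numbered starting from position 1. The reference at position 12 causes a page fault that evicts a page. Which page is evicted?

pos 1: 4: miss, frames (4)
pos 2: 3: miss, frames (4 3)
pos 3: 1: miss, frames (4 3 1)
pos 4: 3: hit
pos 5: 1: hit
pos 6: 4: hit
pos 7: 9: miss, frames (4 3 1 9)
pos 8: 1: hit
pos 9: 4: hit
pos 10: 1: hit
pos 11: 9: hit
pos 12: 5: miss, evict 4, frames (3 1 9 5)
At position 12, page 4 is evicted.

4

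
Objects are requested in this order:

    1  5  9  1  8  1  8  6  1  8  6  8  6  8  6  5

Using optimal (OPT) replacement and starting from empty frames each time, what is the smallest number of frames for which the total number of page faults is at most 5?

f=1: 16 faults
f=2: 7 faults
f=3: 6 faults
f=4: 5 faults
f=5: 5 faults
Smallest f with faults ≤ 5 is 4.

4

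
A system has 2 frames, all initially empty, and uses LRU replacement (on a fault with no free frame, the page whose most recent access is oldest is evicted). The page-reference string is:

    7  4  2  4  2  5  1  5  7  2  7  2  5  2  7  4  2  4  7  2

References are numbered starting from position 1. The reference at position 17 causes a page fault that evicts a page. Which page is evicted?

pos 1: 7 -> miss, frames (7)
pos 2: 4 -> miss, frames (7 4)
pos 3: 2 -> miss, evict 7, frames (4 2)
pos 4: 4 -> hit
pos 5: 2 -> hit
pos 6: 5 -> miss, evict 4, frames (2 5)
pos 7: 1 -> miss, evict 2, frames (5 1)
pos 8: 5 -> hit
pos 9: 7 -> miss, evict 1, frames (5 7)
pos 10: 2 -> miss, evict 5, frames (7 2)
pos 11: 7 -> hit
pos 12: 2 -> hit
pos 13: 5 -> miss, evict 7, frames (2 5)
pos 14: 2 -> hit
pos 15: 7 -> miss, evict 5, frames (2 7)
pos 16: 4 -> miss, evict 2, frames (7 4)
pos 17: 2 -> miss, evict 7, frames (4 2)
At position 17, page 7 is evicted.

7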